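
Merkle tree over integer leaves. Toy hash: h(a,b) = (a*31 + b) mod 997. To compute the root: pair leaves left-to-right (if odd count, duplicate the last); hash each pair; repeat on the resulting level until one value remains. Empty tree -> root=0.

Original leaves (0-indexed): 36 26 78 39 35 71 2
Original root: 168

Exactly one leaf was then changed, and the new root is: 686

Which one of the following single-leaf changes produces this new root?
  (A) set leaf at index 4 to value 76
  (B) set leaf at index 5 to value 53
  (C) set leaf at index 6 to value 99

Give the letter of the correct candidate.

Original leaves: [36, 26, 78, 39, 35, 71, 2]
Target new root: 686
Try each candidate change and compute the resulting root:
Candidate A: set leaf[4] = 76 -> leaves = [36, 26, 78, 39, 76, 71, 2]
  L0: [36, 26, 78, 39, 76, 71, 2]
  L1: h(36,26)=(36*31+26)%997=145 h(78,39)=(78*31+39)%997=463 h(76,71)=(76*31+71)%997=433 h(2,2)=(2*31+2)%997=64 -> [145, 463, 433, 64]
  L2: h(145,463)=(145*31+463)%997=970 h(433,64)=(433*31+64)%997=526 -> [970, 526]
  L3: h(970,526)=(970*31+526)%997=686 -> [686]
  root = 686 == target 686  ** MATCH **
Candidate B: set leaf[5] = 53 -> leaves = [36, 26, 78, 39, 35, 53, 2]
  L0: [36, 26, 78, 39, 35, 53, 2]
  L1: h(36,26)=(36*31+26)%997=145 h(78,39)=(78*31+39)%997=463 h(35,53)=(35*31+53)%997=141 h(2,2)=(2*31+2)%997=64 -> [145, 463, 141, 64]
  L2: h(145,463)=(145*31+463)%997=970 h(141,64)=(141*31+64)%997=447 -> [970, 447]
  L3: h(970,447)=(970*31+447)%997=607 -> [607]
  root = 607 != target 686
Candidate C: set leaf[6] = 99 -> leaves = [36, 26, 78, 39, 35, 71, 99]
  L0: [36, 26, 78, 39, 35, 71, 99]
  L1: h(36,26)=(36*31+26)%997=145 h(78,39)=(78*31+39)%997=463 h(35,71)=(35*31+71)%997=159 h(99,99)=(99*31+99)%997=177 -> [145, 463, 159, 177]
  L2: h(145,463)=(145*31+463)%997=970 h(159,177)=(159*31+177)%997=121 -> [970, 121]
  L3: h(970,121)=(970*31+121)%997=281 -> [281]
  root = 281 != target 686
Candidate A produces the target root.

Answer: A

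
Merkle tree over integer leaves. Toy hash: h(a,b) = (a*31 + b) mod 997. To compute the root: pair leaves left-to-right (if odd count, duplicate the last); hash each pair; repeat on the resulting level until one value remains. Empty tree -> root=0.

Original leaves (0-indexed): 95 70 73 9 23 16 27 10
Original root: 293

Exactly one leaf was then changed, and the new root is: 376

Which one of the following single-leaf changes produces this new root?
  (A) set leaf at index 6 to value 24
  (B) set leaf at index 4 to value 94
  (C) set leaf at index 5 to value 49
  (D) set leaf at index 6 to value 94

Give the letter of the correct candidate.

Answer: D

Derivation:
Original leaves: [95, 70, 73, 9, 23, 16, 27, 10]
Target new root: 376
Try each candidate change and compute the resulting root:
Candidate A: set leaf[6] = 24 -> leaves = [95, 70, 73, 9, 23, 16, 24, 10]
  L0: [95, 70, 73, 9, 23, 16, 24, 10]
  L1: h(95,70)=(95*31+70)%997=24 h(73,9)=(73*31+9)%997=278 h(23,16)=(23*31+16)%997=729 h(24,10)=(24*31+10)%997=754 -> [24, 278, 729, 754]
  L2: h(24,278)=(24*31+278)%997=25 h(729,754)=(729*31+754)%997=422 -> [25, 422]
  L3: h(25,422)=(25*31+422)%997=200 -> [200]
  root = 200 != target 376
Candidate B: set leaf[4] = 94 -> leaves = [95, 70, 73, 9, 94, 16, 27, 10]
  L0: [95, 70, 73, 9, 94, 16, 27, 10]
  L1: h(95,70)=(95*31+70)%997=24 h(73,9)=(73*31+9)%997=278 h(94,16)=(94*31+16)%997=936 h(27,10)=(27*31+10)%997=847 -> [24, 278, 936, 847]
  L2: h(24,278)=(24*31+278)%997=25 h(936,847)=(936*31+847)%997=950 -> [25, 950]
  L3: h(25,950)=(25*31+950)%997=728 -> [728]
  root = 728 != target 376
Candidate C: set leaf[5] = 49 -> leaves = [95, 70, 73, 9, 23, 49, 27, 10]
  L0: [95, 70, 73, 9, 23, 49, 27, 10]
  L1: h(95,70)=(95*31+70)%997=24 h(73,9)=(73*31+9)%997=278 h(23,49)=(23*31+49)%997=762 h(27,10)=(27*31+10)%997=847 -> [24, 278, 762, 847]
  L2: h(24,278)=(24*31+278)%997=25 h(762,847)=(762*31+847)%997=541 -> [25, 541]
  L3: h(25,541)=(25*31+541)%997=319 -> [319]
  root = 319 != target 376
Candidate D: set leaf[6] = 94 -> leaves = [95, 70, 73, 9, 23, 16, 94, 10]
  L0: [95, 70, 73, 9, 23, 16, 94, 10]
  L1: h(95,70)=(95*31+70)%997=24 h(73,9)=(73*31+9)%997=278 h(23,16)=(23*31+16)%997=729 h(94,10)=(94*31+10)%997=930 -> [24, 278, 729, 930]
  L2: h(24,278)=(24*31+278)%997=25 h(729,930)=(729*31+930)%997=598 -> [25, 598]
  L3: h(25,598)=(25*31+598)%997=376 -> [376]
  root = 376 == target 376  ** MATCH **
Candidate D produces the target root.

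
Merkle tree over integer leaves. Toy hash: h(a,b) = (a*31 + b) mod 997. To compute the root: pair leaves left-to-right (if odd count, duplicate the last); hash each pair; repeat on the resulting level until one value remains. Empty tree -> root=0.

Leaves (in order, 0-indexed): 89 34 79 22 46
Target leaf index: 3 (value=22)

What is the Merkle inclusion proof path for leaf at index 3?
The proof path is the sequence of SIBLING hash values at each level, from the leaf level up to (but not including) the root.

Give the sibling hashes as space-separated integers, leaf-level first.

L0 (leaves): [89, 34, 79, 22, 46], target index=3
L1: h(89,34)=(89*31+34)%997=799 [pair 0] h(79,22)=(79*31+22)%997=477 [pair 1] h(46,46)=(46*31+46)%997=475 [pair 2] -> [799, 477, 475]
  Sibling for proof at L0: 79
L2: h(799,477)=(799*31+477)%997=321 [pair 0] h(475,475)=(475*31+475)%997=245 [pair 1] -> [321, 245]
  Sibling for proof at L1: 799
L3: h(321,245)=(321*31+245)%997=226 [pair 0] -> [226]
  Sibling for proof at L2: 245
Root: 226
Proof path (sibling hashes from leaf to root): [79, 799, 245]

Answer: 79 799 245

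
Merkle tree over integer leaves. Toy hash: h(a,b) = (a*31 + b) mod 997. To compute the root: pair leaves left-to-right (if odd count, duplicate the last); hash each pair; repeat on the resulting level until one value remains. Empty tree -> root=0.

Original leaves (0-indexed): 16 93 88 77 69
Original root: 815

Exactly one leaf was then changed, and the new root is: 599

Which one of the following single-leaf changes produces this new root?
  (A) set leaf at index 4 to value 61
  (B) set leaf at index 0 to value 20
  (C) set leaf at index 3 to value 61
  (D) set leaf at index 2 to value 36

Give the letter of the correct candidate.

Original leaves: [16, 93, 88, 77, 69]
Target new root: 599
Try each candidate change and compute the resulting root:
Candidate A: set leaf[4] = 61 -> leaves = [16, 93, 88, 77, 61]
  L0: [16, 93, 88, 77, 61]
  L1: h(16,93)=(16*31+93)%997=589 h(88,77)=(88*31+77)%997=811 h(61,61)=(61*31+61)%997=955 -> [589, 811, 955]
  L2: h(589,811)=(589*31+811)%997=127 h(955,955)=(955*31+955)%997=650 -> [127, 650]
  L3: h(127,650)=(127*31+650)%997=599 -> [599]
  root = 599 == target 599  ** MATCH **
Candidate B: set leaf[0] = 20 -> leaves = [20, 93, 88, 77, 69]
  L0: [20, 93, 88, 77, 69]
  L1: h(20,93)=(20*31+93)%997=713 h(88,77)=(88*31+77)%997=811 h(69,69)=(69*31+69)%997=214 -> [713, 811, 214]
  L2: h(713,811)=(713*31+811)%997=980 h(214,214)=(214*31+214)%997=866 -> [980, 866]
  L3: h(980,866)=(980*31+866)%997=339 -> [339]
  root = 339 != target 599
Candidate C: set leaf[3] = 61 -> leaves = [16, 93, 88, 61, 69]
  L0: [16, 93, 88, 61, 69]
  L1: h(16,93)=(16*31+93)%997=589 h(88,61)=(88*31+61)%997=795 h(69,69)=(69*31+69)%997=214 -> [589, 795, 214]
  L2: h(589,795)=(589*31+795)%997=111 h(214,214)=(214*31+214)%997=866 -> [111, 866]
  L3: h(111,866)=(111*31+866)%997=319 -> [319]
  root = 319 != target 599
Candidate D: set leaf[2] = 36 -> leaves = [16, 93, 36, 77, 69]
  L0: [16, 93, 36, 77, 69]
  L1: h(16,93)=(16*31+93)%997=589 h(36,77)=(36*31+77)%997=196 h(69,69)=(69*31+69)%997=214 -> [589, 196, 214]
  L2: h(589,196)=(589*31+196)%997=509 h(214,214)=(214*31+214)%997=866 -> [509, 866]
  L3: h(509,866)=(509*31+866)%997=693 -> [693]
  root = 693 != target 599
Candidate A produces the target root.

Answer: A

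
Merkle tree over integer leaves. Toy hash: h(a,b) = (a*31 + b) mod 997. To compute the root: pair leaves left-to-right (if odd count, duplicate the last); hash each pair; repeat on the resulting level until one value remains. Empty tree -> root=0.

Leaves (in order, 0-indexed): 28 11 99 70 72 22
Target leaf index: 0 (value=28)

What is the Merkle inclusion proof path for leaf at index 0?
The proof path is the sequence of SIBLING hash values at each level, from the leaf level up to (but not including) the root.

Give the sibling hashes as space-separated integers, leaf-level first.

L0 (leaves): [28, 11, 99, 70, 72, 22], target index=0
L1: h(28,11)=(28*31+11)%997=879 [pair 0] h(99,70)=(99*31+70)%997=148 [pair 1] h(72,22)=(72*31+22)%997=260 [pair 2] -> [879, 148, 260]
  Sibling for proof at L0: 11
L2: h(879,148)=(879*31+148)%997=478 [pair 0] h(260,260)=(260*31+260)%997=344 [pair 1] -> [478, 344]
  Sibling for proof at L1: 148
L3: h(478,344)=(478*31+344)%997=207 [pair 0] -> [207]
  Sibling for proof at L2: 344
Root: 207
Proof path (sibling hashes from leaf to root): [11, 148, 344]

Answer: 11 148 344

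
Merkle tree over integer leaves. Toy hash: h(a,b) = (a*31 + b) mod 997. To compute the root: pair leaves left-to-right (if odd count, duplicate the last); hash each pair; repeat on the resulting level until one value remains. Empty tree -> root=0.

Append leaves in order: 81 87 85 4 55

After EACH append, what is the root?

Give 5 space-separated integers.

After append 81 (leaves=[81]):
  L0: [81]
  root=81
After append 87 (leaves=[81, 87]):
  L0: [81, 87]
  L1: h(81,87)=(81*31+87)%997=604 -> [604]
  root=604
After append 85 (leaves=[81, 87, 85]):
  L0: [81, 87, 85]
  L1: h(81,87)=(81*31+87)%997=604 h(85,85)=(85*31+85)%997=726 -> [604, 726]
  L2: h(604,726)=(604*31+726)%997=507 -> [507]
  root=507
After append 4 (leaves=[81, 87, 85, 4]):
  L0: [81, 87, 85, 4]
  L1: h(81,87)=(81*31+87)%997=604 h(85,4)=(85*31+4)%997=645 -> [604, 645]
  L2: h(604,645)=(604*31+645)%997=426 -> [426]
  root=426
After append 55 (leaves=[81, 87, 85, 4, 55]):
  L0: [81, 87, 85, 4, 55]
  L1: h(81,87)=(81*31+87)%997=604 h(85,4)=(85*31+4)%997=645 h(55,55)=(55*31+55)%997=763 -> [604, 645, 763]
  L2: h(604,645)=(604*31+645)%997=426 h(763,763)=(763*31+763)%997=488 -> [426, 488]
  L3: h(426,488)=(426*31+488)%997=733 -> [733]
  root=733

Answer: 81 604 507 426 733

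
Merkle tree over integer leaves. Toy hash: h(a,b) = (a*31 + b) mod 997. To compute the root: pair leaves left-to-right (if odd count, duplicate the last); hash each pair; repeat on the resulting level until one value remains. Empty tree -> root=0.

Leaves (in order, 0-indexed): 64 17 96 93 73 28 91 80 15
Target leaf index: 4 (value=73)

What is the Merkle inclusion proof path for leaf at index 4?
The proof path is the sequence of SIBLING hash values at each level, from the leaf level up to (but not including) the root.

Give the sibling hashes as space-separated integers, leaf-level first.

L0 (leaves): [64, 17, 96, 93, 73, 28, 91, 80, 15], target index=4
L1: h(64,17)=(64*31+17)%997=7 [pair 0] h(96,93)=(96*31+93)%997=78 [pair 1] h(73,28)=(73*31+28)%997=297 [pair 2] h(91,80)=(91*31+80)%997=907 [pair 3] h(15,15)=(15*31+15)%997=480 [pair 4] -> [7, 78, 297, 907, 480]
  Sibling for proof at L0: 28
L2: h(7,78)=(7*31+78)%997=295 [pair 0] h(297,907)=(297*31+907)%997=144 [pair 1] h(480,480)=(480*31+480)%997=405 [pair 2] -> [295, 144, 405]
  Sibling for proof at L1: 907
L3: h(295,144)=(295*31+144)%997=316 [pair 0] h(405,405)=(405*31+405)%997=996 [pair 1] -> [316, 996]
  Sibling for proof at L2: 295
L4: h(316,996)=(316*31+996)%997=822 [pair 0] -> [822]
  Sibling for proof at L3: 996
Root: 822
Proof path (sibling hashes from leaf to root): [28, 907, 295, 996]

Answer: 28 907 295 996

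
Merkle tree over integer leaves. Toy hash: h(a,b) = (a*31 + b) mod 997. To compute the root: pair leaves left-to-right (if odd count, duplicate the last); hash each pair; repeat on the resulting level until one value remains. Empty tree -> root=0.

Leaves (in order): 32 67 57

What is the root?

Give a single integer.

Answer: 755

Derivation:
L0: [32, 67, 57]
L1: h(32,67)=(32*31+67)%997=62 h(57,57)=(57*31+57)%997=827 -> [62, 827]
L2: h(62,827)=(62*31+827)%997=755 -> [755]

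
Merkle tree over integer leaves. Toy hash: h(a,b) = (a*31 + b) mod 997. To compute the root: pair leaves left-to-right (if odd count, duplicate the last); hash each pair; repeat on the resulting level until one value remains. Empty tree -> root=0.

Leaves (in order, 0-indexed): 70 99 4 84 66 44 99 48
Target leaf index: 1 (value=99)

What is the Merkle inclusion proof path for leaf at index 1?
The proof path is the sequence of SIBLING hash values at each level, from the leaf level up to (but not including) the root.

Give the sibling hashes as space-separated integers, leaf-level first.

Answer: 70 208 111

Derivation:
L0 (leaves): [70, 99, 4, 84, 66, 44, 99, 48], target index=1
L1: h(70,99)=(70*31+99)%997=275 [pair 0] h(4,84)=(4*31+84)%997=208 [pair 1] h(66,44)=(66*31+44)%997=96 [pair 2] h(99,48)=(99*31+48)%997=126 [pair 3] -> [275, 208, 96, 126]
  Sibling for proof at L0: 70
L2: h(275,208)=(275*31+208)%997=757 [pair 0] h(96,126)=(96*31+126)%997=111 [pair 1] -> [757, 111]
  Sibling for proof at L1: 208
L3: h(757,111)=(757*31+111)%997=647 [pair 0] -> [647]
  Sibling for proof at L2: 111
Root: 647
Proof path (sibling hashes from leaf to root): [70, 208, 111]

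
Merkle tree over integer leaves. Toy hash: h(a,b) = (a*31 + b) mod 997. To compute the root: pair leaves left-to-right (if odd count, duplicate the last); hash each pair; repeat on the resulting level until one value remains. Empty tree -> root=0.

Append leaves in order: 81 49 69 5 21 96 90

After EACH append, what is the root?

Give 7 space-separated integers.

Answer: 81 566 811 747 793 202 341

Derivation:
After append 81 (leaves=[81]):
  L0: [81]
  root=81
After append 49 (leaves=[81, 49]):
  L0: [81, 49]
  L1: h(81,49)=(81*31+49)%997=566 -> [566]
  root=566
After append 69 (leaves=[81, 49, 69]):
  L0: [81, 49, 69]
  L1: h(81,49)=(81*31+49)%997=566 h(69,69)=(69*31+69)%997=214 -> [566, 214]
  L2: h(566,214)=(566*31+214)%997=811 -> [811]
  root=811
After append 5 (leaves=[81, 49, 69, 5]):
  L0: [81, 49, 69, 5]
  L1: h(81,49)=(81*31+49)%997=566 h(69,5)=(69*31+5)%997=150 -> [566, 150]
  L2: h(566,150)=(566*31+150)%997=747 -> [747]
  root=747
After append 21 (leaves=[81, 49, 69, 5, 21]):
  L0: [81, 49, 69, 5, 21]
  L1: h(81,49)=(81*31+49)%997=566 h(69,5)=(69*31+5)%997=150 h(21,21)=(21*31+21)%997=672 -> [566, 150, 672]
  L2: h(566,150)=(566*31+150)%997=747 h(672,672)=(672*31+672)%997=567 -> [747, 567]
  L3: h(747,567)=(747*31+567)%997=793 -> [793]
  root=793
After append 96 (leaves=[81, 49, 69, 5, 21, 96]):
  L0: [81, 49, 69, 5, 21, 96]
  L1: h(81,49)=(81*31+49)%997=566 h(69,5)=(69*31+5)%997=150 h(21,96)=(21*31+96)%997=747 -> [566, 150, 747]
  L2: h(566,150)=(566*31+150)%997=747 h(747,747)=(747*31+747)%997=973 -> [747, 973]
  L3: h(747,973)=(747*31+973)%997=202 -> [202]
  root=202
After append 90 (leaves=[81, 49, 69, 5, 21, 96, 90]):
  L0: [81, 49, 69, 5, 21, 96, 90]
  L1: h(81,49)=(81*31+49)%997=566 h(69,5)=(69*31+5)%997=150 h(21,96)=(21*31+96)%997=747 h(90,90)=(90*31+90)%997=886 -> [566, 150, 747, 886]
  L2: h(566,150)=(566*31+150)%997=747 h(747,886)=(747*31+886)%997=115 -> [747, 115]
  L3: h(747,115)=(747*31+115)%997=341 -> [341]
  root=341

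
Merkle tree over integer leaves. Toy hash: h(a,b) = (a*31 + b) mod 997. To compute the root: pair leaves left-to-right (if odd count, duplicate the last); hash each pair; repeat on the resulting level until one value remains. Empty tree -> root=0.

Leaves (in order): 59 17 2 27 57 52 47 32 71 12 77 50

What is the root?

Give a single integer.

Answer: 188

Derivation:
L0: [59, 17, 2, 27, 57, 52, 47, 32, 71, 12, 77, 50]
L1: h(59,17)=(59*31+17)%997=849 h(2,27)=(2*31+27)%997=89 h(57,52)=(57*31+52)%997=822 h(47,32)=(47*31+32)%997=492 h(71,12)=(71*31+12)%997=219 h(77,50)=(77*31+50)%997=443 -> [849, 89, 822, 492, 219, 443]
L2: h(849,89)=(849*31+89)%997=486 h(822,492)=(822*31+492)%997=52 h(219,443)=(219*31+443)%997=253 -> [486, 52, 253]
L3: h(486,52)=(486*31+52)%997=163 h(253,253)=(253*31+253)%997=120 -> [163, 120]
L4: h(163,120)=(163*31+120)%997=188 -> [188]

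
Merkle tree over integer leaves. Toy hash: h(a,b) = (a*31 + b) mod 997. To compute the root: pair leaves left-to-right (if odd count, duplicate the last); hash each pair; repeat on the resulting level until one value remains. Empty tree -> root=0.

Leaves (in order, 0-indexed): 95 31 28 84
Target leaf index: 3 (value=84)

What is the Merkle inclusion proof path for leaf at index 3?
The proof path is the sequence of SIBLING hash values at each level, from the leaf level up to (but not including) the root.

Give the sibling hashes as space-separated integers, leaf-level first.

L0 (leaves): [95, 31, 28, 84], target index=3
L1: h(95,31)=(95*31+31)%997=982 [pair 0] h(28,84)=(28*31+84)%997=952 [pair 1] -> [982, 952]
  Sibling for proof at L0: 28
L2: h(982,952)=(982*31+952)%997=487 [pair 0] -> [487]
  Sibling for proof at L1: 982
Root: 487
Proof path (sibling hashes from leaf to root): [28, 982]

Answer: 28 982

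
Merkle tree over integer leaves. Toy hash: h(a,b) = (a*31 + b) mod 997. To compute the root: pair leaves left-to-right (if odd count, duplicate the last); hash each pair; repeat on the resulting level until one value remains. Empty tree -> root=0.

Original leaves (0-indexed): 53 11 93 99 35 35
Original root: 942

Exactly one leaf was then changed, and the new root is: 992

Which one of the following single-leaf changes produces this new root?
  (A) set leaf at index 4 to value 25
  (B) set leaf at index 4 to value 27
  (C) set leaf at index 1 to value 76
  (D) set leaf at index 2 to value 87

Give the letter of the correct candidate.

Original leaves: [53, 11, 93, 99, 35, 35]
Target new root: 992
Try each candidate change and compute the resulting root:
Candidate A: set leaf[4] = 25 -> leaves = [53, 11, 93, 99, 25, 35]
  L0: [53, 11, 93, 99, 25, 35]
  L1: h(53,11)=(53*31+11)%997=657 h(93,99)=(93*31+99)%997=988 h(25,35)=(25*31+35)%997=810 -> [657, 988, 810]
  L2: h(657,988)=(657*31+988)%997=418 h(810,810)=(810*31+810)%997=995 -> [418, 995]
  L3: h(418,995)=(418*31+995)%997=992 -> [992]
  root = 992 == target 992  ** MATCH **
Candidate B: set leaf[4] = 27 -> leaves = [53, 11, 93, 99, 27, 35]
  L0: [53, 11, 93, 99, 27, 35]
  L1: h(53,11)=(53*31+11)%997=657 h(93,99)=(93*31+99)%997=988 h(27,35)=(27*31+35)%997=872 -> [657, 988, 872]
  L2: h(657,988)=(657*31+988)%997=418 h(872,872)=(872*31+872)%997=985 -> [418, 985]
  L3: h(418,985)=(418*31+985)%997=982 -> [982]
  root = 982 != target 992
Candidate C: set leaf[1] = 76 -> leaves = [53, 76, 93, 99, 35, 35]
  L0: [53, 76, 93, 99, 35, 35]
  L1: h(53,76)=(53*31+76)%997=722 h(93,99)=(93*31+99)%997=988 h(35,35)=(35*31+35)%997=123 -> [722, 988, 123]
  L2: h(722,988)=(722*31+988)%997=439 h(123,123)=(123*31+123)%997=945 -> [439, 945]
  L3: h(439,945)=(439*31+945)%997=596 -> [596]
  root = 596 != target 992
Candidate D: set leaf[2] = 87 -> leaves = [53, 11, 87, 99, 35, 35]
  L0: [53, 11, 87, 99, 35, 35]
  L1: h(53,11)=(53*31+11)%997=657 h(87,99)=(87*31+99)%997=802 h(35,35)=(35*31+35)%997=123 -> [657, 802, 123]
  L2: h(657,802)=(657*31+802)%997=232 h(123,123)=(123*31+123)%997=945 -> [232, 945]
  L3: h(232,945)=(232*31+945)%997=161 -> [161]
  root = 161 != target 992
Candidate A produces the target root.

Answer: A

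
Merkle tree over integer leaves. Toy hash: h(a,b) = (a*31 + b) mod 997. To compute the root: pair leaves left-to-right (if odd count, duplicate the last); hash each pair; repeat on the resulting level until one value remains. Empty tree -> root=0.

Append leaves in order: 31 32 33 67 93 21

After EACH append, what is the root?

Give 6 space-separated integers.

After append 31 (leaves=[31]):
  L0: [31]
  root=31
After append 32 (leaves=[31, 32]):
  L0: [31, 32]
  L1: h(31,32)=(31*31+32)%997=993 -> [993]
  root=993
After append 33 (leaves=[31, 32, 33]):
  L0: [31, 32, 33]
  L1: h(31,32)=(31*31+32)%997=993 h(33,33)=(33*31+33)%997=59 -> [993, 59]
  L2: h(993,59)=(993*31+59)%997=932 -> [932]
  root=932
After append 67 (leaves=[31, 32, 33, 67]):
  L0: [31, 32, 33, 67]
  L1: h(31,32)=(31*31+32)%997=993 h(33,67)=(33*31+67)%997=93 -> [993, 93]
  L2: h(993,93)=(993*31+93)%997=966 -> [966]
  root=966
After append 93 (leaves=[31, 32, 33, 67, 93]):
  L0: [31, 32, 33, 67, 93]
  L1: h(31,32)=(31*31+32)%997=993 h(33,67)=(33*31+67)%997=93 h(93,93)=(93*31+93)%997=982 -> [993, 93, 982]
  L2: h(993,93)=(993*31+93)%997=966 h(982,982)=(982*31+982)%997=517 -> [966, 517]
  L3: h(966,517)=(966*31+517)%997=553 -> [553]
  root=553
After append 21 (leaves=[31, 32, 33, 67, 93, 21]):
  L0: [31, 32, 33, 67, 93, 21]
  L1: h(31,32)=(31*31+32)%997=993 h(33,67)=(33*31+67)%997=93 h(93,21)=(93*31+21)%997=910 -> [993, 93, 910]
  L2: h(993,93)=(993*31+93)%997=966 h(910,910)=(910*31+910)%997=207 -> [966, 207]
  L3: h(966,207)=(966*31+207)%997=243 -> [243]
  root=243

Answer: 31 993 932 966 553 243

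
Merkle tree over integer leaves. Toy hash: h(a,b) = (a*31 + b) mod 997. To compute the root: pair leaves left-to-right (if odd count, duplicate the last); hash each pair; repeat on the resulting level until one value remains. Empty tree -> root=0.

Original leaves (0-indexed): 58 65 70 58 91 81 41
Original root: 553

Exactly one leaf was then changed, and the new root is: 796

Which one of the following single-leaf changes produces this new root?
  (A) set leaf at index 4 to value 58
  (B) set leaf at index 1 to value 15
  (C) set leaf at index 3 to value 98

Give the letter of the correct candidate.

Answer: C

Derivation:
Original leaves: [58, 65, 70, 58, 91, 81, 41]
Target new root: 796
Try each candidate change and compute the resulting root:
Candidate A: set leaf[4] = 58 -> leaves = [58, 65, 70, 58, 58, 81, 41]
  L0: [58, 65, 70, 58, 58, 81, 41]
  L1: h(58,65)=(58*31+65)%997=866 h(70,58)=(70*31+58)%997=234 h(58,81)=(58*31+81)%997=882 h(41,41)=(41*31+41)%997=315 -> [866, 234, 882, 315]
  L2: h(866,234)=(866*31+234)%997=161 h(882,315)=(882*31+315)%997=738 -> [161, 738]
  L3: h(161,738)=(161*31+738)%997=744 -> [744]
  root = 744 != target 796
Candidate B: set leaf[1] = 15 -> leaves = [58, 15, 70, 58, 91, 81, 41]
  L0: [58, 15, 70, 58, 91, 81, 41]
  L1: h(58,15)=(58*31+15)%997=816 h(70,58)=(70*31+58)%997=234 h(91,81)=(91*31+81)%997=908 h(41,41)=(41*31+41)%997=315 -> [816, 234, 908, 315]
  L2: h(816,234)=(816*31+234)%997=605 h(908,315)=(908*31+315)%997=547 -> [605, 547]
  L3: h(605,547)=(605*31+547)%997=359 -> [359]
  root = 359 != target 796
Candidate C: set leaf[3] = 98 -> leaves = [58, 65, 70, 98, 91, 81, 41]
  L0: [58, 65, 70, 98, 91, 81, 41]
  L1: h(58,65)=(58*31+65)%997=866 h(70,98)=(70*31+98)%997=274 h(91,81)=(91*31+81)%997=908 h(41,41)=(41*31+41)%997=315 -> [866, 274, 908, 315]
  L2: h(866,274)=(866*31+274)%997=201 h(908,315)=(908*31+315)%997=547 -> [201, 547]
  L3: h(201,547)=(201*31+547)%997=796 -> [796]
  root = 796 == target 796  ** MATCH **
Candidate C produces the target root.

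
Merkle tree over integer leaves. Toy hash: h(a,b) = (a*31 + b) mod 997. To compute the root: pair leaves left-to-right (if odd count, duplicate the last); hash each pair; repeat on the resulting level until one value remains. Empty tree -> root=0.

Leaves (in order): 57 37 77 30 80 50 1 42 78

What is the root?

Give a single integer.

L0: [57, 37, 77, 30, 80, 50, 1, 42, 78]
L1: h(57,37)=(57*31+37)%997=807 h(77,30)=(77*31+30)%997=423 h(80,50)=(80*31+50)%997=536 h(1,42)=(1*31+42)%997=73 h(78,78)=(78*31+78)%997=502 -> [807, 423, 536, 73, 502]
L2: h(807,423)=(807*31+423)%997=515 h(536,73)=(536*31+73)%997=737 h(502,502)=(502*31+502)%997=112 -> [515, 737, 112]
L3: h(515,737)=(515*31+737)%997=750 h(112,112)=(112*31+112)%997=593 -> [750, 593]
L4: h(750,593)=(750*31+593)%997=912 -> [912]

Answer: 912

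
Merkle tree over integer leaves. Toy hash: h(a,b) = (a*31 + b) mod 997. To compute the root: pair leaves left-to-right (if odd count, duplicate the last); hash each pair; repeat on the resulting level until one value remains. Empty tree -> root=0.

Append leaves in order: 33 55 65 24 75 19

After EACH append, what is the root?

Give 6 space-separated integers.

Answer: 33 81 603 562 504 706

Derivation:
After append 33 (leaves=[33]):
  L0: [33]
  root=33
After append 55 (leaves=[33, 55]):
  L0: [33, 55]
  L1: h(33,55)=(33*31+55)%997=81 -> [81]
  root=81
After append 65 (leaves=[33, 55, 65]):
  L0: [33, 55, 65]
  L1: h(33,55)=(33*31+55)%997=81 h(65,65)=(65*31+65)%997=86 -> [81, 86]
  L2: h(81,86)=(81*31+86)%997=603 -> [603]
  root=603
After append 24 (leaves=[33, 55, 65, 24]):
  L0: [33, 55, 65, 24]
  L1: h(33,55)=(33*31+55)%997=81 h(65,24)=(65*31+24)%997=45 -> [81, 45]
  L2: h(81,45)=(81*31+45)%997=562 -> [562]
  root=562
After append 75 (leaves=[33, 55, 65, 24, 75]):
  L0: [33, 55, 65, 24, 75]
  L1: h(33,55)=(33*31+55)%997=81 h(65,24)=(65*31+24)%997=45 h(75,75)=(75*31+75)%997=406 -> [81, 45, 406]
  L2: h(81,45)=(81*31+45)%997=562 h(406,406)=(406*31+406)%997=31 -> [562, 31]
  L3: h(562,31)=(562*31+31)%997=504 -> [504]
  root=504
After append 19 (leaves=[33, 55, 65, 24, 75, 19]):
  L0: [33, 55, 65, 24, 75, 19]
  L1: h(33,55)=(33*31+55)%997=81 h(65,24)=(65*31+24)%997=45 h(75,19)=(75*31+19)%997=350 -> [81, 45, 350]
  L2: h(81,45)=(81*31+45)%997=562 h(350,350)=(350*31+350)%997=233 -> [562, 233]
  L3: h(562,233)=(562*31+233)%997=706 -> [706]
  root=706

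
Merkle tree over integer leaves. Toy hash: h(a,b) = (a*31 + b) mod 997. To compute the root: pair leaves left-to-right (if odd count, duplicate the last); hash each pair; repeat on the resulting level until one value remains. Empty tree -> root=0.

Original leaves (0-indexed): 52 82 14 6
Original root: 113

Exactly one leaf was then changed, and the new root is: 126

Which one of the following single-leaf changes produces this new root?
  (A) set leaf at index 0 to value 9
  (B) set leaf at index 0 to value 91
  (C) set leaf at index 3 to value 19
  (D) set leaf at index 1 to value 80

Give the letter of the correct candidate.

Answer: C

Derivation:
Original leaves: [52, 82, 14, 6]
Target new root: 126
Try each candidate change and compute the resulting root:
Candidate A: set leaf[0] = 9 -> leaves = [9, 82, 14, 6]
  L0: [9, 82, 14, 6]
  L1: h(9,82)=(9*31+82)%997=361 h(14,6)=(14*31+6)%997=440 -> [361, 440]
  L2: h(361,440)=(361*31+440)%997=664 -> [664]
  root = 664 != target 126
Candidate B: set leaf[0] = 91 -> leaves = [91, 82, 14, 6]
  L0: [91, 82, 14, 6]
  L1: h(91,82)=(91*31+82)%997=909 h(14,6)=(14*31+6)%997=440 -> [909, 440]
  L2: h(909,440)=(909*31+440)%997=703 -> [703]
  root = 703 != target 126
Candidate C: set leaf[3] = 19 -> leaves = [52, 82, 14, 19]
  L0: [52, 82, 14, 19]
  L1: h(52,82)=(52*31+82)%997=697 h(14,19)=(14*31+19)%997=453 -> [697, 453]
  L2: h(697,453)=(697*31+453)%997=126 -> [126]
  root = 126 == target 126  ** MATCH **
Candidate D: set leaf[1] = 80 -> leaves = [52, 80, 14, 6]
  L0: [52, 80, 14, 6]
  L1: h(52,80)=(52*31+80)%997=695 h(14,6)=(14*31+6)%997=440 -> [695, 440]
  L2: h(695,440)=(695*31+440)%997=51 -> [51]
  root = 51 != target 126
Candidate C produces the target root.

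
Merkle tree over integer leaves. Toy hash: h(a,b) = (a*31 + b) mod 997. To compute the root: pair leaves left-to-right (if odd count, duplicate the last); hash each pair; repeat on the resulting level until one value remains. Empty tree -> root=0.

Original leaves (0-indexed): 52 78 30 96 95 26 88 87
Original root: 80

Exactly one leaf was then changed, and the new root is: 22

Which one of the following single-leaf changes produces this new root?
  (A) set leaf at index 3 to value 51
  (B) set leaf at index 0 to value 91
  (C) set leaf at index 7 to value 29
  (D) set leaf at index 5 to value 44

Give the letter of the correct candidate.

Original leaves: [52, 78, 30, 96, 95, 26, 88, 87]
Target new root: 22
Try each candidate change and compute the resulting root:
Candidate A: set leaf[3] = 51 -> leaves = [52, 78, 30, 51, 95, 26, 88, 87]
  L0: [52, 78, 30, 51, 95, 26, 88, 87]
  L1: h(52,78)=(52*31+78)%997=693 h(30,51)=(30*31+51)%997=981 h(95,26)=(95*31+26)%997=977 h(88,87)=(88*31+87)%997=821 -> [693, 981, 977, 821]
  L2: h(693,981)=(693*31+981)%997=530 h(977,821)=(977*31+821)%997=201 -> [530, 201]
  L3: h(530,201)=(530*31+201)%997=679 -> [679]
  root = 679 != target 22
Candidate B: set leaf[0] = 91 -> leaves = [91, 78, 30, 96, 95, 26, 88, 87]
  L0: [91, 78, 30, 96, 95, 26, 88, 87]
  L1: h(91,78)=(91*31+78)%997=905 h(30,96)=(30*31+96)%997=29 h(95,26)=(95*31+26)%997=977 h(88,87)=(88*31+87)%997=821 -> [905, 29, 977, 821]
  L2: h(905,29)=(905*31+29)%997=168 h(977,821)=(977*31+821)%997=201 -> [168, 201]
  L3: h(168,201)=(168*31+201)%997=424 -> [424]
  root = 424 != target 22
Candidate C: set leaf[7] = 29 -> leaves = [52, 78, 30, 96, 95, 26, 88, 29]
  L0: [52, 78, 30, 96, 95, 26, 88, 29]
  L1: h(52,78)=(52*31+78)%997=693 h(30,96)=(30*31+96)%997=29 h(95,26)=(95*31+26)%997=977 h(88,29)=(88*31+29)%997=763 -> [693, 29, 977, 763]
  L2: h(693,29)=(693*31+29)%997=575 h(977,763)=(977*31+763)%997=143 -> [575, 143]
  L3: h(575,143)=(575*31+143)%997=22 -> [22]
  root = 22 == target 22  ** MATCH **
Candidate D: set leaf[5] = 44 -> leaves = [52, 78, 30, 96, 95, 44, 88, 87]
  L0: [52, 78, 30, 96, 95, 44, 88, 87]
  L1: h(52,78)=(52*31+78)%997=693 h(30,96)=(30*31+96)%997=29 h(95,44)=(95*31+44)%997=995 h(88,87)=(88*31+87)%997=821 -> [693, 29, 995, 821]
  L2: h(693,29)=(693*31+29)%997=575 h(995,821)=(995*31+821)%997=759 -> [575, 759]
  L3: h(575,759)=(575*31+759)%997=638 -> [638]
  root = 638 != target 22
Candidate C produces the target root.

Answer: C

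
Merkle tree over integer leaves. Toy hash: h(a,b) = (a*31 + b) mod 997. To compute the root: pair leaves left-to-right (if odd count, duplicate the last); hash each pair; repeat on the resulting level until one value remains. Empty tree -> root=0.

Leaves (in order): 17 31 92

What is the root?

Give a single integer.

Answer: 302

Derivation:
L0: [17, 31, 92]
L1: h(17,31)=(17*31+31)%997=558 h(92,92)=(92*31+92)%997=950 -> [558, 950]
L2: h(558,950)=(558*31+950)%997=302 -> [302]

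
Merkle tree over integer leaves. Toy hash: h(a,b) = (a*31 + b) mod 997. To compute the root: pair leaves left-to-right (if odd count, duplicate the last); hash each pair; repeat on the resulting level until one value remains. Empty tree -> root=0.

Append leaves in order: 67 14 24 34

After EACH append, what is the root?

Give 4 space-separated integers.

Answer: 67 97 784 794

Derivation:
After append 67 (leaves=[67]):
  L0: [67]
  root=67
After append 14 (leaves=[67, 14]):
  L0: [67, 14]
  L1: h(67,14)=(67*31+14)%997=97 -> [97]
  root=97
After append 24 (leaves=[67, 14, 24]):
  L0: [67, 14, 24]
  L1: h(67,14)=(67*31+14)%997=97 h(24,24)=(24*31+24)%997=768 -> [97, 768]
  L2: h(97,768)=(97*31+768)%997=784 -> [784]
  root=784
After append 34 (leaves=[67, 14, 24, 34]):
  L0: [67, 14, 24, 34]
  L1: h(67,14)=(67*31+14)%997=97 h(24,34)=(24*31+34)%997=778 -> [97, 778]
  L2: h(97,778)=(97*31+778)%997=794 -> [794]
  root=794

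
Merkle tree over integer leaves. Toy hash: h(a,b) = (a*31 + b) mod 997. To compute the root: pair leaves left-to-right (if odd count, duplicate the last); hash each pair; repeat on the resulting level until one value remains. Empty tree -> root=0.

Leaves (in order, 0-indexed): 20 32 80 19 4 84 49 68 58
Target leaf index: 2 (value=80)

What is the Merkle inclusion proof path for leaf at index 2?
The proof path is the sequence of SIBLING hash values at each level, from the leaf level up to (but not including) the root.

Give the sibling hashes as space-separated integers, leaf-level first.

L0 (leaves): [20, 32, 80, 19, 4, 84, 49, 68, 58], target index=2
L1: h(20,32)=(20*31+32)%997=652 [pair 0] h(80,19)=(80*31+19)%997=505 [pair 1] h(4,84)=(4*31+84)%997=208 [pair 2] h(49,68)=(49*31+68)%997=590 [pair 3] h(58,58)=(58*31+58)%997=859 [pair 4] -> [652, 505, 208, 590, 859]
  Sibling for proof at L0: 19
L2: h(652,505)=(652*31+505)%997=777 [pair 0] h(208,590)=(208*31+590)%997=59 [pair 1] h(859,859)=(859*31+859)%997=569 [pair 2] -> [777, 59, 569]
  Sibling for proof at L1: 652
L3: h(777,59)=(777*31+59)%997=218 [pair 0] h(569,569)=(569*31+569)%997=262 [pair 1] -> [218, 262]
  Sibling for proof at L2: 59
L4: h(218,262)=(218*31+262)%997=41 [pair 0] -> [41]
  Sibling for proof at L3: 262
Root: 41
Proof path (sibling hashes from leaf to root): [19, 652, 59, 262]

Answer: 19 652 59 262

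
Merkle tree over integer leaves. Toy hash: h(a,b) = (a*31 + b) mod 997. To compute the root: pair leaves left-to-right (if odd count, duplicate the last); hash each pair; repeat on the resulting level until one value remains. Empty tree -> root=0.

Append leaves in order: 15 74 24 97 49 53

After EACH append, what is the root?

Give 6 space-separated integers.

Answer: 15 539 528 601 14 142

Derivation:
After append 15 (leaves=[15]):
  L0: [15]
  root=15
After append 74 (leaves=[15, 74]):
  L0: [15, 74]
  L1: h(15,74)=(15*31+74)%997=539 -> [539]
  root=539
After append 24 (leaves=[15, 74, 24]):
  L0: [15, 74, 24]
  L1: h(15,74)=(15*31+74)%997=539 h(24,24)=(24*31+24)%997=768 -> [539, 768]
  L2: h(539,768)=(539*31+768)%997=528 -> [528]
  root=528
After append 97 (leaves=[15, 74, 24, 97]):
  L0: [15, 74, 24, 97]
  L1: h(15,74)=(15*31+74)%997=539 h(24,97)=(24*31+97)%997=841 -> [539, 841]
  L2: h(539,841)=(539*31+841)%997=601 -> [601]
  root=601
After append 49 (leaves=[15, 74, 24, 97, 49]):
  L0: [15, 74, 24, 97, 49]
  L1: h(15,74)=(15*31+74)%997=539 h(24,97)=(24*31+97)%997=841 h(49,49)=(49*31+49)%997=571 -> [539, 841, 571]
  L2: h(539,841)=(539*31+841)%997=601 h(571,571)=(571*31+571)%997=326 -> [601, 326]
  L3: h(601,326)=(601*31+326)%997=14 -> [14]
  root=14
After append 53 (leaves=[15, 74, 24, 97, 49, 53]):
  L0: [15, 74, 24, 97, 49, 53]
  L1: h(15,74)=(15*31+74)%997=539 h(24,97)=(24*31+97)%997=841 h(49,53)=(49*31+53)%997=575 -> [539, 841, 575]
  L2: h(539,841)=(539*31+841)%997=601 h(575,575)=(575*31+575)%997=454 -> [601, 454]
  L3: h(601,454)=(601*31+454)%997=142 -> [142]
  root=142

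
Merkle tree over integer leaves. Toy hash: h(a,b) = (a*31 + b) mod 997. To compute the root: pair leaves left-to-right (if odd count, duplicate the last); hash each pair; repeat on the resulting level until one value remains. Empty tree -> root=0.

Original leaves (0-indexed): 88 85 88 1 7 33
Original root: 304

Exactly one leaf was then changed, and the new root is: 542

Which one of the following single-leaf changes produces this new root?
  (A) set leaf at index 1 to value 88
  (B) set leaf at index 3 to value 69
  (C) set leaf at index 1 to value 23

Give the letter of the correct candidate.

Original leaves: [88, 85, 88, 1, 7, 33]
Target new root: 542
Try each candidate change and compute the resulting root:
Candidate A: set leaf[1] = 88 -> leaves = [88, 88, 88, 1, 7, 33]
  L0: [88, 88, 88, 1, 7, 33]
  L1: h(88,88)=(88*31+88)%997=822 h(88,1)=(88*31+1)%997=735 h(7,33)=(7*31+33)%997=250 -> [822, 735, 250]
  L2: h(822,735)=(822*31+735)%997=295 h(250,250)=(250*31+250)%997=24 -> [295, 24]
  L3: h(295,24)=(295*31+24)%997=196 -> [196]
  root = 196 != target 542
Candidate B: set leaf[3] = 69 -> leaves = [88, 85, 88, 69, 7, 33]
  L0: [88, 85, 88, 69, 7, 33]
  L1: h(88,85)=(88*31+85)%997=819 h(88,69)=(88*31+69)%997=803 h(7,33)=(7*31+33)%997=250 -> [819, 803, 250]
  L2: h(819,803)=(819*31+803)%997=270 h(250,250)=(250*31+250)%997=24 -> [270, 24]
  L3: h(270,24)=(270*31+24)%997=418 -> [418]
  root = 418 != target 542
Candidate C: set leaf[1] = 23 -> leaves = [88, 23, 88, 1, 7, 33]
  L0: [88, 23, 88, 1, 7, 33]
  L1: h(88,23)=(88*31+23)%997=757 h(88,1)=(88*31+1)%997=735 h(7,33)=(7*31+33)%997=250 -> [757, 735, 250]
  L2: h(757,735)=(757*31+735)%997=274 h(250,250)=(250*31+250)%997=24 -> [274, 24]
  L3: h(274,24)=(274*31+24)%997=542 -> [542]
  root = 542 == target 542  ** MATCH **
Candidate C produces the target root.

Answer: C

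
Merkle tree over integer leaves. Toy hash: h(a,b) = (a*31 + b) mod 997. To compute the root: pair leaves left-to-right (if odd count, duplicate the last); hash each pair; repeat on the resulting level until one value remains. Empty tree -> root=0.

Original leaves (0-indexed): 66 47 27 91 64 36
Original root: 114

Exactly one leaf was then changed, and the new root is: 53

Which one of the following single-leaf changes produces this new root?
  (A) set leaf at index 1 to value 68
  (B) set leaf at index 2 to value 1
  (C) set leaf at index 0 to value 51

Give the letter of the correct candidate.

Original leaves: [66, 47, 27, 91, 64, 36]
Target new root: 53
Try each candidate change and compute the resulting root:
Candidate A: set leaf[1] = 68 -> leaves = [66, 68, 27, 91, 64, 36]
  L0: [66, 68, 27, 91, 64, 36]
  L1: h(66,68)=(66*31+68)%997=120 h(27,91)=(27*31+91)%997=928 h(64,36)=(64*31+36)%997=26 -> [120, 928, 26]
  L2: h(120,928)=(120*31+928)%997=660 h(26,26)=(26*31+26)%997=832 -> [660, 832]
  L3: h(660,832)=(660*31+832)%997=355 -> [355]
  root = 355 != target 53
Candidate B: set leaf[2] = 1 -> leaves = [66, 47, 1, 91, 64, 36]
  L0: [66, 47, 1, 91, 64, 36]
  L1: h(66,47)=(66*31+47)%997=99 h(1,91)=(1*31+91)%997=122 h(64,36)=(64*31+36)%997=26 -> [99, 122, 26]
  L2: h(99,122)=(99*31+122)%997=200 h(26,26)=(26*31+26)%997=832 -> [200, 832]
  L3: h(200,832)=(200*31+832)%997=53 -> [53]
  root = 53 == target 53  ** MATCH **
Candidate C: set leaf[0] = 51 -> leaves = [51, 47, 27, 91, 64, 36]
  L0: [51, 47, 27, 91, 64, 36]
  L1: h(51,47)=(51*31+47)%997=631 h(27,91)=(27*31+91)%997=928 h(64,36)=(64*31+36)%997=26 -> [631, 928, 26]
  L2: h(631,928)=(631*31+928)%997=549 h(26,26)=(26*31+26)%997=832 -> [549, 832]
  L3: h(549,832)=(549*31+832)%997=902 -> [902]
  root = 902 != target 53
Candidate B produces the target root.

Answer: B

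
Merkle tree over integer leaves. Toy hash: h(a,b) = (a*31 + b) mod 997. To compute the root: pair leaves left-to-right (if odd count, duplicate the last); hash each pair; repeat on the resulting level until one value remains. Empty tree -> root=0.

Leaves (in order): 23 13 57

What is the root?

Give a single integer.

Answer: 402

Derivation:
L0: [23, 13, 57]
L1: h(23,13)=(23*31+13)%997=726 h(57,57)=(57*31+57)%997=827 -> [726, 827]
L2: h(726,827)=(726*31+827)%997=402 -> [402]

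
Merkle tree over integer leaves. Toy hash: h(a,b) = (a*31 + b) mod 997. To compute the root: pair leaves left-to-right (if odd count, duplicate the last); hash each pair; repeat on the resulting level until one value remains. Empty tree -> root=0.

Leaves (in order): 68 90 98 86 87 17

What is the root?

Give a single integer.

Answer: 876

Derivation:
L0: [68, 90, 98, 86, 87, 17]
L1: h(68,90)=(68*31+90)%997=204 h(98,86)=(98*31+86)%997=133 h(87,17)=(87*31+17)%997=720 -> [204, 133, 720]
L2: h(204,133)=(204*31+133)%997=475 h(720,720)=(720*31+720)%997=109 -> [475, 109]
L3: h(475,109)=(475*31+109)%997=876 -> [876]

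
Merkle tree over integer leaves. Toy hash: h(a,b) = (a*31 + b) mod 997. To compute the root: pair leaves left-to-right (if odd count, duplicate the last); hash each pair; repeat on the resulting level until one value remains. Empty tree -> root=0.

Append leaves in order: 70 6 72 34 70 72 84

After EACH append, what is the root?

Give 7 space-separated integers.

Answer: 70 182 967 929 779 843 292

Derivation:
After append 70 (leaves=[70]):
  L0: [70]
  root=70
After append 6 (leaves=[70, 6]):
  L0: [70, 6]
  L1: h(70,6)=(70*31+6)%997=182 -> [182]
  root=182
After append 72 (leaves=[70, 6, 72]):
  L0: [70, 6, 72]
  L1: h(70,6)=(70*31+6)%997=182 h(72,72)=(72*31+72)%997=310 -> [182, 310]
  L2: h(182,310)=(182*31+310)%997=967 -> [967]
  root=967
After append 34 (leaves=[70, 6, 72, 34]):
  L0: [70, 6, 72, 34]
  L1: h(70,6)=(70*31+6)%997=182 h(72,34)=(72*31+34)%997=272 -> [182, 272]
  L2: h(182,272)=(182*31+272)%997=929 -> [929]
  root=929
After append 70 (leaves=[70, 6, 72, 34, 70]):
  L0: [70, 6, 72, 34, 70]
  L1: h(70,6)=(70*31+6)%997=182 h(72,34)=(72*31+34)%997=272 h(70,70)=(70*31+70)%997=246 -> [182, 272, 246]
  L2: h(182,272)=(182*31+272)%997=929 h(246,246)=(246*31+246)%997=893 -> [929, 893]
  L3: h(929,893)=(929*31+893)%997=779 -> [779]
  root=779
After append 72 (leaves=[70, 6, 72, 34, 70, 72]):
  L0: [70, 6, 72, 34, 70, 72]
  L1: h(70,6)=(70*31+6)%997=182 h(72,34)=(72*31+34)%997=272 h(70,72)=(70*31+72)%997=248 -> [182, 272, 248]
  L2: h(182,272)=(182*31+272)%997=929 h(248,248)=(248*31+248)%997=957 -> [929, 957]
  L3: h(929,957)=(929*31+957)%997=843 -> [843]
  root=843
After append 84 (leaves=[70, 6, 72, 34, 70, 72, 84]):
  L0: [70, 6, 72, 34, 70, 72, 84]
  L1: h(70,6)=(70*31+6)%997=182 h(72,34)=(72*31+34)%997=272 h(70,72)=(70*31+72)%997=248 h(84,84)=(84*31+84)%997=694 -> [182, 272, 248, 694]
  L2: h(182,272)=(182*31+272)%997=929 h(248,694)=(248*31+694)%997=406 -> [929, 406]
  L3: h(929,406)=(929*31+406)%997=292 -> [292]
  root=292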